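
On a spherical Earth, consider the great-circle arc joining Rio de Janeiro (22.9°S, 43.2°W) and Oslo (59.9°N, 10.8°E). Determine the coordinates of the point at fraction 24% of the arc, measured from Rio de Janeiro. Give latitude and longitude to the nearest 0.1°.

From cos δ = sin φ₁ sin φ₂ + cos φ₁ cos φ₂ cos Δλ, the central angle is δ ≈ 1.636 rad (93.7°).
Interpolate at f = 0.24 with slerp weights a = sin((1−f)δ)/sin δ ≈ 0.949, b = sin(fδ)/sin δ ≈ 0.383.
p = a·p₁ + b·p₂ ≈ (0.826, -0.562, -0.038); φ = arcsin(p_z) ≈ -2.15°, λ = atan2(p_y, p_x) ≈ -34.24°.

≈ 2.1°S, 34.2°W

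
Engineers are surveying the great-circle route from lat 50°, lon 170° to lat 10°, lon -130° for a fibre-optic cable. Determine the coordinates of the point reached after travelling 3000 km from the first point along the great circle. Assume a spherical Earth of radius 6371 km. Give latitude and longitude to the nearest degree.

From cos δ = sin φ₁ sin φ₂ + cos φ₁ cos φ₂ cos Δλ, the central angle is δ ≈ 1.105 rad (63.3°). The total great-circle distance is δ·R ≈ 1.105 × 6371 ≈ 7037 km, so the target fraction is f = 3000/7037 ≈ 0.426.
Interpolate at f ≈ 0.426 with slerp weights a = sin((1−f)δ)/sin δ ≈ 0.663, b = sin(fδ)/sin δ ≈ 0.508.
p = a·p₁ + b·p₂ ≈ (-0.741, -0.309, 0.596); φ = arcsin(p_z) ≈ 36.58°, λ = atan2(p_y, p_x) ≈ -157.36°.

≈ lat 37°, lon -157°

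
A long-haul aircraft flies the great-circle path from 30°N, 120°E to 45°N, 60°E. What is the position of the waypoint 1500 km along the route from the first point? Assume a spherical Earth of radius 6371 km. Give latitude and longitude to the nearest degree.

≈ 37°N, 106°E

From cos δ = sin φ₁ sin φ₂ + cos φ₁ cos φ₂ cos Δλ, the central angle is δ ≈ 0.850 rad (48.7°). The total great-circle distance is δ·R ≈ 0.850 × 6371 ≈ 5417 km, so the target fraction is f = 1500/5417 ≈ 0.277.
Interpolate at f ≈ 0.277 with slerp weights a = sin((1−f)δ)/sin δ ≈ 0.768, b = sin(fδ)/sin δ ≈ 0.310.
p = a·p₁ + b·p₂ ≈ (-0.223, 0.766, 0.603); φ = arcsin(p_z) ≈ 37.11°, λ = atan2(p_y, p_x) ≈ 106.21°.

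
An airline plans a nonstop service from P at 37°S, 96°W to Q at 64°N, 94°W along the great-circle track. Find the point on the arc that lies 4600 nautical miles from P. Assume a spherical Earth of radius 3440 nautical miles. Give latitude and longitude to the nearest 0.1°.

≈ 39.6°N, 94.9°W

Convert each endpoint to a unit vector on the sphere (x = cos φ cos λ, y = cos φ sin λ, z = sin φ).
The central angle between the endpoints is δ = arccos(p₁·p₂) ≈ 1.763 rad (101.0°). The total great-circle distance is δ·R ≈ 1.763 × 3440 ≈ 6065 nmi, so the target fraction is f = 4600/6065 ≈ 0.758.
Interpolate at f ≈ 0.758 with slerp weights a = sin((1−f)δ)/sin δ ≈ 0.421, b = sin(fδ)/sin δ ≈ 0.991.
p = a·p₁ + b·p₂ ≈ (-0.065, -0.768, 0.638); φ = arcsin(p_z) ≈ 39.61°, λ = atan2(p_y, p_x) ≈ -94.87°.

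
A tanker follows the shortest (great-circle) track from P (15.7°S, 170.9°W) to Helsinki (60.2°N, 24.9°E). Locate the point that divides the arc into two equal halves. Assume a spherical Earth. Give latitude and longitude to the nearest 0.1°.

≈ (49.9°N, 173.5°E)

Convert each endpoint to a unit vector on the sphere (x = cos φ cos λ, y = cos φ sin λ, z = sin φ).
The central angle between the endpoints is δ = arccos(p₁·p₂) ≈ 2.339 rad (134.0°).
Interpolate at f = 1/2 with slerp weights a = sin((1−f)δ)/sin δ ≈ 1.281, b = sin(fδ)/sin δ ≈ 1.281.
p = a·p₁ + b·p₂ ≈ (-0.640, 0.073, 0.765); φ = arcsin(p_z) ≈ 49.89°, λ = atan2(p_y, p_x) ≈ 173.50°.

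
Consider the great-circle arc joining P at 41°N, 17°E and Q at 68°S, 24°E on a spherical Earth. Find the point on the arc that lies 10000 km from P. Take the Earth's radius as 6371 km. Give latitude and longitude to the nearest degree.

Convert each endpoint to a unit vector on the sphere (x = cos φ cos λ, y = cos φ sin λ, z = sin φ).
The central angle between the endpoints is δ = arccos(p₁·p₂) ≈ 1.905 rad (109.1°). The total great-circle distance is δ·R ≈ 1.905 × 6371 ≈ 12134 km, so the target fraction is f = 10000/12134 ≈ 0.824.
Interpolate at f ≈ 0.824 with slerp weights a = sin((1−f)δ)/sin δ ≈ 0.348, b = sin(fδ)/sin δ ≈ 1.058.
p = a·p₁ + b·p₂ ≈ (0.613, 0.238, -0.753); φ = arcsin(p_z) ≈ -48.86°, λ = atan2(p_y, p_x) ≈ 21.21°.

≈ 49°S, 21°E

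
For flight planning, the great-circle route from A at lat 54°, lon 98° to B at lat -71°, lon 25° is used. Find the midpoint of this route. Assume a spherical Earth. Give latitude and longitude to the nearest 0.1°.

≈ lat -10.3°, lon 73.5°

From cos δ = sin φ₁ sin φ₂ + cos φ₁ cos φ₂ cos Δλ, the central angle is δ ≈ 2.359 rad (135.2°).
Interpolate at f = 1/2 with slerp weights a = sin((1−f)δ)/sin δ ≈ 1.311, b = sin(fδ)/sin δ ≈ 1.311.
p = a·p₁ + b·p₂ ≈ (0.280, 0.943, -0.179); φ = arcsin(p_z) ≈ -10.31°, λ = atan2(p_y, p_x) ≈ 73.49°.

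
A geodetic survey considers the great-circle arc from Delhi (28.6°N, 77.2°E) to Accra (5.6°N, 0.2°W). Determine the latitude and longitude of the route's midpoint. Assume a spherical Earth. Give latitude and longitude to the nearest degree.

≈ 21°N, 36°E

Write both endpoints as unit vectors p₁, p₂ with components (cos φ cos λ, cos φ sin λ, sin φ).
The central angle between the endpoints is δ = arccos(p₁·p₂) ≈ 1.331 rad (76.3°).
Interpolate at f = 1/2 with slerp weights a = sin((1−f)δ)/sin δ ≈ 0.636, b = sin(fδ)/sin δ ≈ 0.636.
p = a·p₁ + b·p₂ ≈ (0.756, 0.542, 0.366); φ = arcsin(p_z) ≈ 21.49°, λ = atan2(p_y, p_x) ≈ 35.63°.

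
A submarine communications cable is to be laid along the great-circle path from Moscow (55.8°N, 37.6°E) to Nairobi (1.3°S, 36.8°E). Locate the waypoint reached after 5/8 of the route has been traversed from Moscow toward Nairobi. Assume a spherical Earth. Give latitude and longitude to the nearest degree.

Convert each endpoint to a unit vector on the sphere (x = cos φ cos λ, y = cos φ sin λ, z = sin φ).
The central angle between the endpoints is δ = arccos(p₁·p₂) ≈ 0.997 rad (57.1°).
Interpolate at f = 5/8 with slerp weights a = sin((1−f)δ)/sin δ ≈ 0.435, b = sin(fδ)/sin δ ≈ 0.695.
p = a·p₁ + b·p₂ ≈ (0.750, 0.565, 0.344); φ = arcsin(p_z) ≈ 20.11°, λ = atan2(p_y, p_x) ≈ 37.01°.

≈ 20°N, 37°E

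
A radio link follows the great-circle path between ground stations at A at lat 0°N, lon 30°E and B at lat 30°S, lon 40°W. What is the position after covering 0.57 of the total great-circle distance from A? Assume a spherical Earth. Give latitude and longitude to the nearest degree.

≈ lat 20°S, lon 7°W

From cos δ = sin φ₁ sin φ₂ + cos φ₁ cos φ₂ cos Δλ, the central angle is δ ≈ 1.270 rad (72.8°).
Interpolate at f = 0.57 with slerp weights a = sin((1−f)δ)/sin δ ≈ 0.544, b = sin(fδ)/sin δ ≈ 0.693.
p = a·p₁ + b·p₂ ≈ (0.931, -0.114, -0.347); φ = arcsin(p_z) ≈ -20.29°, λ = atan2(p_y, p_x) ≈ -6.99°.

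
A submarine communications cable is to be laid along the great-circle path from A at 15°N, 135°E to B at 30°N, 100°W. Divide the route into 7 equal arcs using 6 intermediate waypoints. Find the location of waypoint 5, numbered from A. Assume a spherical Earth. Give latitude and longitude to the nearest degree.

From cos δ = sin φ₁ sin φ₂ + cos φ₁ cos φ₂ cos Δλ, the central angle is δ ≈ 1.929 rad (110.5°).
Interpolate at f = 5/7 with slerp weights a = sin((1−f)δ)/sin δ ≈ 0.559, b = sin(fδ)/sin δ ≈ 1.048.
p = a·p₁ + b·p₂ ≈ (-0.539, -0.512, 0.669); φ = arcsin(p_z) ≈ 41.96°, λ = atan2(p_y, p_x) ≈ -136.50°.

≈ 42°N, 137°W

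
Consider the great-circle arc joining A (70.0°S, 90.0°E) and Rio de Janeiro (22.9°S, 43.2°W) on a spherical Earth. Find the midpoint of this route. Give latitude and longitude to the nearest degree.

The haversine formula gives a central angle δ ≈ 1.420 rad (81.4°) between the endpoints.
Interpolate at f = 1/2 with slerp weights a = sin((1−f)δ)/sin δ ≈ 0.659, b = sin(fδ)/sin δ ≈ 0.659.
p = a·p₁ + b·p₂ ≈ (0.443, -0.190, -0.876); φ = arcsin(p_z) ≈ -61.19°, λ = atan2(p_y, p_x) ≈ -23.25°.

≈ (61°S, 23°W)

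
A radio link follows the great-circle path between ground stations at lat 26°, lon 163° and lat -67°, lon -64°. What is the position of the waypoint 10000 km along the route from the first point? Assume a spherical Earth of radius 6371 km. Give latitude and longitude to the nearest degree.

Convert each endpoint to a unit vector on the sphere (x = cos φ cos λ, y = cos φ sin λ, z = sin φ).
The central angle between the endpoints is δ = arccos(p₁·p₂) ≈ 2.269 rad (130.0°). The total great-circle distance is δ·R ≈ 2.269 × 6371 ≈ 14457 km, so the target fraction is f = 10000/14457 ≈ 0.692.
Interpolate at f ≈ 0.692 with slerp weights a = sin((1−f)δ)/sin δ ≈ 0.841, b = sin(fδ)/sin δ ≈ 1.306.
p = a·p₁ + b·p₂ ≈ (-0.499, -0.238, -0.833); φ = arcsin(p_z) ≈ -56.45°, λ = atan2(p_y, p_x) ≈ -154.54°.

≈ lat -56°, lon -155°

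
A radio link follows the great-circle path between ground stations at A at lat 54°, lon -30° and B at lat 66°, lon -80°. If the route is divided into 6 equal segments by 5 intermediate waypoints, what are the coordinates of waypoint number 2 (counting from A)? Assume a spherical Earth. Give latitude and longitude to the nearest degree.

≈ lat 60°, lon -42°

The haversine formula gives a central angle δ ≈ 0.467 rad (26.8°) between the endpoints.
Interpolate at f = 2/6 with slerp weights a = sin((1−f)δ)/sin δ ≈ 0.680, b = sin(fδ)/sin δ ≈ 0.344.
p = a·p₁ + b·p₂ ≈ (0.371, -0.338, 0.865); φ = arcsin(p_z) ≈ 59.89°, λ = atan2(p_y, p_x) ≈ -42.35°.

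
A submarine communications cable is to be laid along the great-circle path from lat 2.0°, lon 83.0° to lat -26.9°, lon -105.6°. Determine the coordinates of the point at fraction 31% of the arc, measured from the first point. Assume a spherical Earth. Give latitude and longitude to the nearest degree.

Convert each endpoint to a unit vector on the sphere (x = cos φ cos λ, y = cos φ sin λ, z = sin φ).
The central angle between the endpoints is δ = arccos(p₁·p₂) ≈ 2.684 rad (153.8°).
Interpolate at f = 0.31 with slerp weights a = sin((1−f)δ)/sin δ ≈ 2.174, b = sin(fδ)/sin δ ≈ 1.673.
p = a·p₁ + b·p₂ ≈ (-0.136, 0.720, -0.681); φ = arcsin(p_z) ≈ -42.91°, λ = atan2(p_y, p_x) ≈ 100.73°.

≈ lat -43°, lon 101°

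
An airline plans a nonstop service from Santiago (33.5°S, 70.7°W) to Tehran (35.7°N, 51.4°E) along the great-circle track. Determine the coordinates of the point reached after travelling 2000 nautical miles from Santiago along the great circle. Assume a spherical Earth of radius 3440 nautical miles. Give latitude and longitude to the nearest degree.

Convert each endpoint to a unit vector on the sphere (x = cos φ cos λ, y = cos φ sin λ, z = sin φ).
The central angle between the endpoints is δ = arccos(p₁·p₂) ≈ 2.321 rad (133.0°). The total great-circle distance is δ·R ≈ 2.321 × 3440 ≈ 7985 nmi, so the target fraction is f = 2000/7985 ≈ 0.250.
Interpolate at f ≈ 0.250 with slerp weights a = sin((1−f)δ)/sin δ ≈ 1.348, b = sin(fδ)/sin δ ≈ 0.751.
p = a·p₁ + b·p₂ ≈ (0.752, -0.584, -0.306); φ = arcsin(p_z) ≈ -17.80°, λ = atan2(p_y, p_x) ≈ -37.84°.

≈ 18°S, 38°W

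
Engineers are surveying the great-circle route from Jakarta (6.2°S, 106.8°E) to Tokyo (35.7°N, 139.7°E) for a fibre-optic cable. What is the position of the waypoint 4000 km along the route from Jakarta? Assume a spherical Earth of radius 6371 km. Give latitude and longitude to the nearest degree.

Write both endpoints as unit vectors p₁, p₂ with components (cos φ cos λ, cos φ sin λ, sin φ).
The central angle between the endpoints is δ = arccos(p₁·p₂) ≈ 0.909 rad (52.1°). The total great-circle distance is δ·R ≈ 0.909 × 6371 ≈ 5789 km, so the target fraction is f = 4000/5789 ≈ 0.691.
Interpolate at f ≈ 0.691 with slerp weights a = sin((1−f)δ)/sin δ ≈ 0.351, b = sin(fδ)/sin δ ≈ 0.745.
p = a·p₁ + b·p₂ ≈ (-0.562, 0.726, 0.397); φ = arcsin(p_z) ≈ 23.37°, λ = atan2(p_y, p_x) ≈ 127.77°.

≈ (23°N, 128°E)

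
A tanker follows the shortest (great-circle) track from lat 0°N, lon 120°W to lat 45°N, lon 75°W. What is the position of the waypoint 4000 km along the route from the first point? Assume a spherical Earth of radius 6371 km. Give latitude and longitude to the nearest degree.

Convert each endpoint to a unit vector on the sphere (x = cos φ cos λ, y = cos φ sin λ, z = sin φ).
The central angle between the endpoints is δ = arccos(p₁·p₂) ≈ 1.047 rad (60.0°). The total great-circle distance is δ·R ≈ 1.047 × 6371 ≈ 6672 km, so the target fraction is f = 4000/6672 ≈ 0.600.
Interpolate at f ≈ 0.600 with slerp weights a = sin((1−f)δ)/sin δ ≈ 0.470, b = sin(fδ)/sin δ ≈ 0.678.
p = a·p₁ + b·p₂ ≈ (-0.111, -0.870, 0.480); φ = arcsin(p_z) ≈ 28.66°, λ = atan2(p_y, p_x) ≈ -97.26°.

≈ lat 29°N, lon 97°W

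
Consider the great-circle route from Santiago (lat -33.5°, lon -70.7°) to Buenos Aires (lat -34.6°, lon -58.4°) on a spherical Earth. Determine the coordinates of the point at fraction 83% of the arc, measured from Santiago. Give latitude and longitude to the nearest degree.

Convert each endpoint to a unit vector on the sphere (x = cos φ cos λ, y = cos φ sin λ, z = sin φ).
The central angle between the endpoints is δ = arccos(p₁·p₂) ≈ 0.179 rad (10.2°).
Interpolate at f = 0.83 with slerp weights a = sin((1−f)δ)/sin δ ≈ 0.171, b = sin(fδ)/sin δ ≈ 0.831.
p = a·p₁ + b·p₂ ≈ (0.406, -0.717, -0.566); φ = arcsin(p_z) ≈ -34.50°, λ = atan2(p_y, p_x) ≈ -60.51°.

≈ lat -35°, lon -61°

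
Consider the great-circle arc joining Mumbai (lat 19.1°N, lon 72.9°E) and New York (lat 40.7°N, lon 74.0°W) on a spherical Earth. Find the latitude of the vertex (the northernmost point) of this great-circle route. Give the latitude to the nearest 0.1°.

≈ 64.9°N

The great circle lies in the plane with unit normal n̂ = (p₁ × p₂)/|p₁ × p₂|.
Here n̂_z ≈ -0.424; the vertex latitude is φ_max = arccos|n̂_z| ≈ 64.9°.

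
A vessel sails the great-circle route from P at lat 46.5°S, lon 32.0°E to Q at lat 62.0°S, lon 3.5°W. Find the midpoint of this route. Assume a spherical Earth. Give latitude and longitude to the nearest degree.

Convert each endpoint to a unit vector on the sphere (x = cos φ cos λ, y = cos φ sin λ, z = sin φ).
The central angle between the endpoints is δ = arccos(p₁·p₂) ≈ 0.443 rad (25.4°).
Interpolate at f = 1/2 with slerp weights a = sin((1−f)δ)/sin δ ≈ 0.513, b = sin(fδ)/sin δ ≈ 0.513.
p = a·p₁ + b·p₂ ≈ (0.539, 0.172, -0.824); φ = arcsin(p_z) ≈ -55.52°, λ = atan2(p_y, p_x) ≈ 17.71°.

≈ lat 56°S, lon 18°E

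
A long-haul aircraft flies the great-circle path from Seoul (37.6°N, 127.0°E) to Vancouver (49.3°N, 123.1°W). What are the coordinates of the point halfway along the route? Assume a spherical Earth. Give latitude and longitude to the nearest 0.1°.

Convert each endpoint to a unit vector on the sphere (x = cos φ cos λ, y = cos φ sin λ, z = sin φ).
The central angle between the endpoints is δ = arccos(p₁·p₂) ≈ 1.280 rad (73.3°).
Interpolate at f = 1/2 with slerp weights a = sin((1−f)δ)/sin δ ≈ 0.623, b = sin(fδ)/sin δ ≈ 0.623.
p = a·p₁ + b·p₂ ≈ (-0.519, 0.054, 0.853); φ = arcsin(p_z) ≈ 58.53°, λ = atan2(p_y, p_x) ≈ 174.07°.

≈ 58.5°N, 174.1°E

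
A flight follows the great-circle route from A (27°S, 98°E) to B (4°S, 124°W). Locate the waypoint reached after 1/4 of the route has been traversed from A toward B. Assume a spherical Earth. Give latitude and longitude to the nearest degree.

≈ (39°S, 134°E)

The haversine formula gives a central angle δ ≈ 2.251 rad (129.0°) between the endpoints.
Interpolate at f = 1/4 with slerp weights a = sin((1−f)δ)/sin δ ≈ 1.277, b = sin(fδ)/sin δ ≈ 0.686.
p = a·p₁ + b·p₂ ≈ (-0.541, 0.560, -0.628); φ = arcsin(p_z) ≈ -38.88°, λ = atan2(p_y, p_x) ≈ 134.04°.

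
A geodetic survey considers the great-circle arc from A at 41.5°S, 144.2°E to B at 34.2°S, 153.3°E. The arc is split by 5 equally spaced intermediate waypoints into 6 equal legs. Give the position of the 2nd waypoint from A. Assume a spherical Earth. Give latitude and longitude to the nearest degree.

Write both endpoints as unit vectors p₁, p₂ with components (cos φ cos λ, cos φ sin λ, sin φ).
The central angle between the endpoints is δ = arccos(p₁·p₂) ≈ 0.179 rad (10.2°).
Interpolate at f = 2/6 with slerp weights a = sin((1−f)δ)/sin δ ≈ 0.669, b = sin(fδ)/sin δ ≈ 0.335.
p = a·p₁ + b·p₂ ≈ (-0.654, 0.417, -0.631); φ = arcsin(p_z) ≈ -39.15°, λ = atan2(p_y, p_x) ≈ 147.44°.

≈ 39°S, 147°E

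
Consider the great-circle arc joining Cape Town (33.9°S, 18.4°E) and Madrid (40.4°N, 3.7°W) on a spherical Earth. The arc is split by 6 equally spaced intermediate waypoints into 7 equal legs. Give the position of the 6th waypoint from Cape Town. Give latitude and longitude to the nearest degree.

≈ 30°N, 0°E

Convert each endpoint to a unit vector on the sphere (x = cos φ cos λ, y = cos φ sin λ, z = sin φ).
The central angle between the endpoints is δ = arccos(p₁·p₂) ≈ 1.345 rad (77.0°).
Interpolate at f = 6/7 with slerp weights a = sin((1−f)δ)/sin δ ≈ 0.196, b = sin(fδ)/sin δ ≈ 0.938.
p = a·p₁ + b·p₂ ≈ (0.867, 0.005, 0.498); φ = arcsin(p_z) ≈ 29.90°, λ = atan2(p_y, p_x) ≈ 0.35°.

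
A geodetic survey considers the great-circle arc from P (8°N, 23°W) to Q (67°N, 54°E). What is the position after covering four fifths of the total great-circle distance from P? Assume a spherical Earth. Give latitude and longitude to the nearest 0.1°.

≈ (60.6°N, 21.5°E)

From cos δ = sin φ₁ sin φ₂ + cos φ₁ cos φ₂ cos Δλ, the central angle is δ ≈ 1.354 rad (77.6°).
Interpolate at f = 4/5 with slerp weights a = sin((1−f)δ)/sin δ ≈ 0.274, b = sin(fδ)/sin δ ≈ 0.905.
p = a·p₁ + b·p₂ ≈ (0.457, 0.180, 0.871); φ = arcsin(p_z) ≈ 60.56°, λ = atan2(p_y, p_x) ≈ 21.48°.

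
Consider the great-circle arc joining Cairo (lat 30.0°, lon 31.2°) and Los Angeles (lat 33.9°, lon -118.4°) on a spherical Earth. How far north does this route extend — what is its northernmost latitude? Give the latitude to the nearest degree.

The great circle lies in the plane with unit normal n̂ = (p₁ × p₂)/|p₁ × p₂|.
Here n̂_z ≈ -0.387; the vertex latitude is φ_max = arccos|n̂_z| ≈ 67.2°.

≈ 67°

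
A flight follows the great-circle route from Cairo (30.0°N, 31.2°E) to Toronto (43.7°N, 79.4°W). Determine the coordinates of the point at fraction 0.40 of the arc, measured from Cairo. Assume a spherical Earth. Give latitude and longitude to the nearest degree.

≈ 50°N, 4°W

Convert each endpoint to a unit vector on the sphere (x = cos φ cos λ, y = cos φ sin λ, z = sin φ).
The central angle between the endpoints is δ = arccos(p₁·p₂) ≈ 1.445 rad (82.8°).
Interpolate at f = 0.40 with slerp weights a = sin((1−f)δ)/sin δ ≈ 0.769, b = sin(fδ)/sin δ ≈ 0.551.
p = a·p₁ + b·p₂ ≈ (0.643, -0.047, 0.765); φ = arcsin(p_z) ≈ 49.89°, λ = atan2(p_y, p_x) ≈ -4.15°.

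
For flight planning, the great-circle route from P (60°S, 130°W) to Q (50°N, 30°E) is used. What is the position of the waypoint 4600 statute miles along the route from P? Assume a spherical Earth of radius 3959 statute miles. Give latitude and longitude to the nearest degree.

Write both endpoints as unit vectors p₁, p₂ with components (cos φ cos λ, cos φ sin λ, sin φ).
The central angle between the endpoints is δ = arccos(p₁·p₂) ≈ 2.878 rad (164.9°). The total great-circle distance is δ·R ≈ 2.878 × 3959 ≈ 11393 mi, so the target fraction is f = 4600/11393 ≈ 0.404.
Interpolate at f ≈ 0.404 with slerp weights a = sin((1−f)δ)/sin δ ≈ 3.796, b = sin(fδ)/sin δ ≈ 3.520.
p = a·p₁ + b·p₂ ≈ (0.739, -0.323, -0.591); φ = arcsin(p_z) ≈ -36.22°, λ = atan2(p_y, p_x) ≈ -23.57°.

≈ (36°S, 24°W)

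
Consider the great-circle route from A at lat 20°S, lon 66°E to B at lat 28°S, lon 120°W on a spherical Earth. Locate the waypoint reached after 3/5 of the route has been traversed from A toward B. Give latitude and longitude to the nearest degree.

Write both endpoints as unit vectors p₁, p₂ with components (cos φ cos λ, cos φ sin λ, sin φ).
The central angle between the endpoints is δ = arccos(p₁·p₂) ≈ 2.298 rad (131.7°).
Interpolate at f = 3/5 with slerp weights a = sin((1−f)δ)/sin δ ≈ 1.064, b = sin(fδ)/sin δ ≈ 1.314.
p = a·p₁ + b·p₂ ≈ (-0.173, -0.091, -0.981); φ = arcsin(p_z) ≈ -78.71°, λ = atan2(p_y, p_x) ≈ -152.27°.

≈ lat 79°S, lon 152°W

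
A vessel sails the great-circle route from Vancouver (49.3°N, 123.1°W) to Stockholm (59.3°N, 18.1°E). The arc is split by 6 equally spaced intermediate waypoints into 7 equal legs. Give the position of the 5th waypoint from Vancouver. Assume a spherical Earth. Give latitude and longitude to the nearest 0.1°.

Convert each endpoint to a unit vector on the sphere (x = cos φ cos λ, y = cos φ sin λ, z = sin φ).
The central angle between the endpoints is δ = arccos(p₁·p₂) ≈ 1.168 rad (66.9°).
Interpolate at f = 5/7 with slerp weights a = sin((1−f)δ)/sin δ ≈ 0.356, b = sin(fδ)/sin δ ≈ 0.805.
p = a·p₁ + b·p₂ ≈ (0.264, -0.067, 0.962); φ = arcsin(p_z) ≈ 74.20°, λ = atan2(p_y, p_x) ≈ -14.19°.

≈ 74.2°N, 14.2°W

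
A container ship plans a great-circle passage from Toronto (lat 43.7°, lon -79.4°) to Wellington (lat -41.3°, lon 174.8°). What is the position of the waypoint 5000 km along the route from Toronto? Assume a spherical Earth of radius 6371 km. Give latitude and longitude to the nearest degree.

≈ lat 16°, lon -121°

Write both endpoints as unit vectors p₁, p₂ with components (cos φ cos λ, cos φ sin λ, sin φ).
The central angle between the endpoints is δ = arccos(p₁·p₂) ≈ 2.219 rad (127.1°). The total great-circle distance is δ·R ≈ 2.219 × 6371 ≈ 14138 km, so the target fraction is f = 5000/14138 ≈ 0.354.
Interpolate at f ≈ 0.354 with slerp weights a = sin((1−f)δ)/sin δ ≈ 1.243, b = sin(fδ)/sin δ ≈ 0.887.
p = a·p₁ + b·p₂ ≈ (-0.498, -0.823, 0.274); φ = arcsin(p_z) ≈ 15.88°, λ = atan2(p_y, p_x) ≈ -121.18°.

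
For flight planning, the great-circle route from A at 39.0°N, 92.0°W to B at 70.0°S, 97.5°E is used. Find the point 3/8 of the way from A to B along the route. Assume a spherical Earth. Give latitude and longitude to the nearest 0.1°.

≈ 16.5°S, 97.4°W

Write both endpoints as unit vectors p₁, p₂ with components (cos φ cos λ, cos φ sin λ, sin φ).
The central angle between the endpoints is δ = arccos(p₁·p₂) ≈ 2.594 rad (148.6°).
Interpolate at f = 3/8 with slerp weights a = sin((1−f)δ)/sin δ ≈ 1.917, b = sin(fδ)/sin δ ≈ 1.586.
p = a·p₁ + b·p₂ ≈ (-0.123, -0.951, -0.284); φ = arcsin(p_z) ≈ -16.50°, λ = atan2(p_y, p_x) ≈ -97.36°.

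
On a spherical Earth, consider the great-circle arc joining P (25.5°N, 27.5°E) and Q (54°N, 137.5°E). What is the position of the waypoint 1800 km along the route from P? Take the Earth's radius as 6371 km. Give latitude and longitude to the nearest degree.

Convert each endpoint to a unit vector on the sphere (x = cos φ cos λ, y = cos φ sin λ, z = sin φ).
The central angle between the endpoints is δ = arccos(p₁·p₂) ≈ 1.403 rad (80.4°). The total great-circle distance is δ·R ≈ 1.403 × 6371 ≈ 8940 km, so the target fraction is f = 1800/8940 ≈ 0.201.
Interpolate at f ≈ 0.201 with slerp weights a = sin((1−f)δ)/sin δ ≈ 0.913, b = sin(fδ)/sin δ ≈ 0.283.
p = a·p₁ + b·p₂ ≈ (0.609, 0.493, 0.622); φ = arcsin(p_z) ≈ 38.45°, λ = atan2(p_y, p_x) ≈ 39.00°.

≈ (38°N, 39°E)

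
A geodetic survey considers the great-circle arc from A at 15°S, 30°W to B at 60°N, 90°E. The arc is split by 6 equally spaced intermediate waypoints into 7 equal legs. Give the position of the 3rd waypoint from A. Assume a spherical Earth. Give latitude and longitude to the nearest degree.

≈ 29°N, 4°W

Write both endpoints as unit vectors p₁, p₂ with components (cos φ cos λ, cos φ sin λ, sin φ).
The central angle between the endpoints is δ = arccos(p₁·p₂) ≈ 2.055 rad (117.8°).
Interpolate at f = 3/7 with slerp weights a = sin((1−f)δ)/sin δ ≈ 1.042, b = sin(fδ)/sin δ ≈ 0.871.
p = a·p₁ + b·p₂ ≈ (0.872, -0.068, 0.485); φ = arcsin(p_z) ≈ 29.01°, λ = atan2(p_y, p_x) ≈ -4.44°.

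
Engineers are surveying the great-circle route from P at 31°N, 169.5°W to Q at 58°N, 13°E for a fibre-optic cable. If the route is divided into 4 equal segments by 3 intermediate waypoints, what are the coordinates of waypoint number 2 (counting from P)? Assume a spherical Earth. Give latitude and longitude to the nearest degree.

≈ 76°N, 174°W

Write both endpoints as unit vectors p₁, p₂ with components (cos φ cos λ, cos φ sin λ, sin φ).
The central angle between the endpoints is δ = arccos(p₁·p₂) ≈ 1.588 rad (91.0°).
Interpolate at f = 2/4 with slerp weights a = sin((1−f)δ)/sin δ ≈ 0.713, b = sin(fδ)/sin δ ≈ 0.713.
p = a·p₁ + b·p₂ ≈ (-0.233, -0.026, 0.972); φ = arcsin(p_z) ≈ 76.45°, λ = atan2(p_y, p_x) ≈ -173.53°.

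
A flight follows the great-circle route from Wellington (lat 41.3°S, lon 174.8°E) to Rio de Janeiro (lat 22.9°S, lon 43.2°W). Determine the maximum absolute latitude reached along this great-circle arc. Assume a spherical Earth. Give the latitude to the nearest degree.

≈ 64°S

The great circle lies in the plane with unit normal n̂ = (p₁ × p₂)/|p₁ × p₂|.
Here n̂_z ≈ +0.445; the vertex latitude is φ_max = arccos|n̂_z| ≈ 63.6°.
Check via Clairaut: cos φ_max = |cos φ₁| · sin C = cos(41.3°)·sin(143.7°) ≈ 0.445, again giving ≈ 63.6°.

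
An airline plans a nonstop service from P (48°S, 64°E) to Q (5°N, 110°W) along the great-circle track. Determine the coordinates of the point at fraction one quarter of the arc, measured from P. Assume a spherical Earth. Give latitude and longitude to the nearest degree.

≈ (81°S, 33°E)

Convert each endpoint to a unit vector on the sphere (x = cos φ cos λ, y = cos φ sin λ, z = sin φ).
The central angle between the endpoints is δ = arccos(p₁·p₂) ≈ 2.386 rad (136.7°).
Interpolate at f = 1/4 with slerp weights a = sin((1−f)δ)/sin δ ≈ 1.423, b = sin(fδ)/sin δ ≈ 0.819.
p = a·p₁ + b·p₂ ≈ (0.138, 0.089, -0.986); φ = arcsin(p_z) ≈ -80.51°, λ = atan2(p_y, p_x) ≈ 32.84°.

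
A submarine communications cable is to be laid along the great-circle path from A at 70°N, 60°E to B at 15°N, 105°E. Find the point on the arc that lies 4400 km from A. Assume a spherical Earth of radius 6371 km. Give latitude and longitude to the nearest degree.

Write both endpoints as unit vectors p₁, p₂ with components (cos φ cos λ, cos φ sin λ, sin φ).
The central angle between the endpoints is δ = arccos(p₁·p₂) ≈ 1.074 rad (61.5°). The total great-circle distance is δ·R ≈ 1.074 × 6371 ≈ 6841 km, so the target fraction is f = 4400/6841 ≈ 0.643.
Interpolate at f ≈ 0.643 with slerp weights a = sin((1−f)δ)/sin δ ≈ 0.425, b = sin(fδ)/sin δ ≈ 0.725.
p = a·p₁ + b·p₂ ≈ (-0.108, 0.802, 0.587); φ = arcsin(p_z) ≈ 35.96°, λ = atan2(p_y, p_x) ≈ 97.70°.

≈ 36°N, 98°E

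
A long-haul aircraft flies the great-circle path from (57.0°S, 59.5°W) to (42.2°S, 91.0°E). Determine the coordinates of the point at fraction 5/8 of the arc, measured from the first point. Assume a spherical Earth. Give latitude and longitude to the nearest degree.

Convert each endpoint to a unit vector on the sphere (x = cos φ cos λ, y = cos φ sin λ, z = sin φ).
The central angle between the endpoints is δ = arccos(p₁·p₂) ≈ 1.357 rad (77.7°).
Interpolate at f = 5/8 with slerp weights a = sin((1−f)δ)/sin δ ≈ 0.499, b = sin(fδ)/sin δ ≈ 0.768.
p = a·p₁ + b·p₂ ≈ (0.128, 0.335, -0.934); φ = arcsin(p_z) ≈ -69.01°, λ = atan2(p_y, p_x) ≈ 69.08°.

≈ (69°S, 69°E)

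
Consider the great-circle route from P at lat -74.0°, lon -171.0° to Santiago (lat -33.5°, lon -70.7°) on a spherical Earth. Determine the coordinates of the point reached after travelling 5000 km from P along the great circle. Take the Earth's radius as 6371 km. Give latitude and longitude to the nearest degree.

≈ lat -48°, lon -78°

Write both endpoints as unit vectors p₁, p₂ with components (cos φ cos λ, cos φ sin λ, sin φ).
The central angle between the endpoints is δ = arccos(p₁·p₂) ≈ 1.059 rad (60.7°). The total great-circle distance is δ·R ≈ 1.059 × 6371 ≈ 6749 km, so the target fraction is f = 5000/6749 ≈ 0.741.
Interpolate at f ≈ 0.741 with slerp weights a = sin((1−f)δ)/sin δ ≈ 0.311, b = sin(fδ)/sin δ ≈ 0.810.
p = a·p₁ + b·p₂ ≈ (0.139, -0.651, -0.746); φ = arcsin(p_z) ≈ -48.25°, λ = atan2(p_y, p_x) ≈ -77.97°.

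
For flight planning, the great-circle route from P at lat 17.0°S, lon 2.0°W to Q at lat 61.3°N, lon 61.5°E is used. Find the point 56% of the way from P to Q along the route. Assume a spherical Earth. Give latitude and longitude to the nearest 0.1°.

≈ lat 30.1°N, lon 21.1°E

Write both endpoints as unit vectors p₁, p₂ with components (cos φ cos λ, cos φ sin λ, sin φ).
The central angle between the endpoints is δ = arccos(p₁·p₂) ≈ 1.622 rad (93.0°).
Interpolate at f = 0.56 with slerp weights a = sin((1−f)δ)/sin δ ≈ 0.656, b = sin(fδ)/sin δ ≈ 0.790.
p = a·p₁ + b·p₂ ≈ (0.808, 0.311, 0.501); φ = arcsin(p_z) ≈ 30.06°, λ = atan2(p_y, p_x) ≈ 21.09°.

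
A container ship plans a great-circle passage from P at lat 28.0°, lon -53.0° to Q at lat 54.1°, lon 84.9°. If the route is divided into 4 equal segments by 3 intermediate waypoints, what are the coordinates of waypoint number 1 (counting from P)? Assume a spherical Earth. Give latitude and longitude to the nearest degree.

Convert each endpoint to a unit vector on the sphere (x = cos φ cos λ, y = cos φ sin λ, z = sin φ).
The central angle between the endpoints is δ = arccos(p₁·p₂) ≈ 1.575 rad (90.2°).
Interpolate at f = 1/4 with slerp weights a = sin((1−f)δ)/sin δ ≈ 0.925, b = sin(fδ)/sin δ ≈ 0.384.
p = a·p₁ + b·p₂ ≈ (0.512, -0.428, 0.745); φ = arcsin(p_z) ≈ 48.16°, λ = atan2(p_y, p_x) ≈ -39.94°.

≈ lat 48°, lon -40°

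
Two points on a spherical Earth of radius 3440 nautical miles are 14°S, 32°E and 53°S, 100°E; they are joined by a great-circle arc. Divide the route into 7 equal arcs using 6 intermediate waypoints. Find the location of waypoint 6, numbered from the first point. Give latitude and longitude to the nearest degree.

≈ 51°S, 85°E

The haversine formula gives a central angle δ ≈ 1.146 rad (65.7°) between the endpoints.
Interpolate at f = 6/7 with slerp weights a = sin((1−f)δ)/sin δ ≈ 0.179, b = sin(fδ)/sin δ ≈ 0.913.
p = a·p₁ + b·p₂ ≈ (0.052, 0.633, -0.772); φ = arcsin(p_z) ≈ -50.57°, λ = atan2(p_y, p_x) ≈ 85.32°.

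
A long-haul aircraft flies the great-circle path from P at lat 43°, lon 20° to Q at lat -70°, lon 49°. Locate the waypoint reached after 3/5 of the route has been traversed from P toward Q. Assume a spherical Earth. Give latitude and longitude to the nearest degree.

≈ lat -25°, lon 31°

Write both endpoints as unit vectors p₁, p₂ with components (cos φ cos λ, cos φ sin λ, sin φ).
The central angle between the endpoints is δ = arccos(p₁·p₂) ≈ 2.007 rad (115.0°).
Interpolate at f = 3/5 with slerp weights a = sin((1−f)δ)/sin δ ≈ 0.793, b = sin(fδ)/sin δ ≈ 1.030.
p = a·p₁ + b·p₂ ≈ (0.776, 0.464, -0.427); φ = arcsin(p_z) ≈ -25.25°, λ = atan2(p_y, p_x) ≈ 30.88°.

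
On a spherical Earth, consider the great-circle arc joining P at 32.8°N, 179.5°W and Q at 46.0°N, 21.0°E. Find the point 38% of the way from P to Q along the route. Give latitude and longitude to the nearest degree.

≈ 68°N, 157°E

From cos δ = sin φ₁ sin φ₂ + cos φ₁ cos φ₂ cos Δλ, the central angle is δ ≈ 1.729 rad (99.0°).
Interpolate at f = 0.38 with slerp weights a = sin((1−f)δ)/sin δ ≈ 0.889, b = sin(fδ)/sin δ ≈ 0.618.
p = a·p₁ + b·p₂ ≈ (-0.346, 0.147, 0.926); φ = arcsin(p_z) ≈ 67.89°, λ = atan2(p_y, p_x) ≈ 156.94°.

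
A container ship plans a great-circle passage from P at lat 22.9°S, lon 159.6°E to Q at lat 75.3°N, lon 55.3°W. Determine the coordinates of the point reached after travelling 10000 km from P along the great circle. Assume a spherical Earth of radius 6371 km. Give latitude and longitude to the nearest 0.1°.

From cos δ = sin φ₁ sin φ₂ + cos φ₁ cos φ₂ cos Δλ, the central angle is δ ≈ 2.175 rad (124.6°). The total great-circle distance is δ·R ≈ 2.175 × 6371 ≈ 13857 km, so the target fraction is f = 10000/13857 ≈ 0.722.
Interpolate at f ≈ 0.722 with slerp weights a = sin((1−f)δ)/sin δ ≈ 0.692, b = sin(fδ)/sin δ ≈ 1.215.
p = a·p₁ + b·p₂ ≈ (-0.422, -0.031, 0.906); φ = arcsin(p_z) ≈ 65.00°, λ = atan2(p_y, p_x) ≈ -175.73°.

≈ lat 65.0°N, lon 175.7°W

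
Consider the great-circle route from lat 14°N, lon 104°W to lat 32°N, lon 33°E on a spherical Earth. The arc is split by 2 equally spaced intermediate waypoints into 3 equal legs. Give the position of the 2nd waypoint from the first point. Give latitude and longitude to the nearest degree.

Write both endpoints as unit vectors p₁, p₂ with components (cos φ cos λ, cos φ sin λ, sin φ).
The central angle between the endpoints is δ = arccos(p₁·p₂) ≈ 2.064 rad (118.3°).
Interpolate at f = 2/3 with slerp weights a = sin((1−f)δ)/sin δ ≈ 0.721, b = sin(fδ)/sin δ ≈ 1.114.
p = a·p₁ + b·p₂ ≈ (0.623, -0.164, 0.765); φ = arcsin(p_z) ≈ 49.88°, λ = atan2(p_y, p_x) ≈ -14.77°.

≈ lat 50°N, lon 15°W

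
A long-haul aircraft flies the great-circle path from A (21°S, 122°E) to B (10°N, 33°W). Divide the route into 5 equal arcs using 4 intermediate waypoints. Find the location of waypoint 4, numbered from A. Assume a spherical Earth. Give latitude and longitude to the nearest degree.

From cos δ = sin φ₁ sin φ₂ + cos φ₁ cos φ₂ cos Δλ, the central angle is δ ≈ 2.680 rad (153.6°).
Interpolate at f = 4/5 with slerp weights a = sin((1−f)δ)/sin δ ≈ 1.148, b = sin(fδ)/sin δ ≈ 1.887.
p = a·p₁ + b·p₂ ≈ (0.991, -0.104, -0.084); φ = arcsin(p_z) ≈ -4.79°, λ = atan2(p_y, p_x) ≈ -5.98°.

≈ (5°S, 6°W)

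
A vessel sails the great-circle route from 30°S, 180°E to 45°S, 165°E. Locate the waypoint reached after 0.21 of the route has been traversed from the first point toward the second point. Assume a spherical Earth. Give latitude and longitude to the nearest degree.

≈ 33°S, 177°E

Write both endpoints as unit vectors p₁, p₂ with components (cos φ cos λ, cos φ sin λ, sin φ).
The central angle between the endpoints is δ = arccos(p₁·p₂) ≈ 0.333 rad (19.1°).
Interpolate at f = 0.21 with slerp weights a = sin((1−f)δ)/sin δ ≈ 0.796, b = sin(fδ)/sin δ ≈ 0.214.
p = a·p₁ + b·p₂ ≈ (-0.835, 0.039, -0.549); φ = arcsin(p_z) ≈ -33.29°, λ = atan2(p_y, p_x) ≈ 177.32°.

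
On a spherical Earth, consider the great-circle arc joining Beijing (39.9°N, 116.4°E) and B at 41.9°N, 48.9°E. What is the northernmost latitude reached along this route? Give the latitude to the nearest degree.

≈ 46°N

The great circle lies in the plane with unit normal n̂ = (p₁ × p₂)/|p₁ × p₂|.
Here n̂_z ≈ -0.692; the vertex latitude is φ_max = arccos|n̂_z| ≈ 46.2°.
Check via Clairaut: cos φ_max = |cos φ₁| · sin C = cos(39.9°)·sin(64.4°) ≈ 0.692, again giving ≈ 46.2°.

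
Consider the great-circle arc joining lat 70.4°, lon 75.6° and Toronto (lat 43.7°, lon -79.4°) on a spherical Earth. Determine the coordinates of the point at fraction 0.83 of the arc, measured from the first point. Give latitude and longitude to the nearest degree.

≈ lat 54°, lon -76°

Write both endpoints as unit vectors p₁, p₂ with components (cos φ cos λ, cos φ sin λ, sin φ).
The central angle between the endpoints is δ = arccos(p₁·p₂) ≈ 1.125 rad (64.5°).
Interpolate at f = 0.83 with slerp weights a = sin((1−f)δ)/sin δ ≈ 0.211, b = sin(fδ)/sin δ ≈ 0.891.
p = a·p₁ + b·p₂ ≈ (0.136, -0.565, 0.814); φ = arcsin(p_z) ≈ 54.49°, λ = atan2(p_y, p_x) ≈ -76.45°.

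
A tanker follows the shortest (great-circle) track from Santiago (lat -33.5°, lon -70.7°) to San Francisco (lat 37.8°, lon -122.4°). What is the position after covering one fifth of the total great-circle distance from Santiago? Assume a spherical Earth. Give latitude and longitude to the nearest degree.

Write both endpoints as unit vectors p₁, p₂ with components (cos φ cos λ, cos φ sin λ, sin φ).
The central angle between the endpoints is δ = arccos(p₁·p₂) ≈ 1.501 rad (86.0°).
Interpolate at f = 1/5 with slerp weights a = sin((1−f)δ)/sin δ ≈ 0.935, b = sin(fδ)/sin δ ≈ 0.296.
p = a·p₁ + b·p₂ ≈ (0.132, -0.933, -0.334); φ = arcsin(p_z) ≈ -19.52°, λ = atan2(p_y, p_x) ≈ -81.94°.

≈ lat -20°, lon -82°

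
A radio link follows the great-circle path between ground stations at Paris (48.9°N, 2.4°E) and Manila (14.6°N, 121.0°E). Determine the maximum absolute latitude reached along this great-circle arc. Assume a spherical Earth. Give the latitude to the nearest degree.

The great circle lies in the plane with unit normal n̂ = (p₁ × p₂)/|p₁ × p₂|.
Here n̂_z ≈ +0.562; the vertex latitude is φ_max = arccos|n̂_z| ≈ 55.8°.
Check via Clairaut: cos φ_max = |cos φ₁| · sin C = cos(48.9°)·sin(58.8°) ≈ 0.562, again giving ≈ 55.8°.

≈ 56°N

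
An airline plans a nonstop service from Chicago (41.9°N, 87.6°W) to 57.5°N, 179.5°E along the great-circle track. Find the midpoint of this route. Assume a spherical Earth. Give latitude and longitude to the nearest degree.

The haversine formula gives a central angle δ ≈ 0.997 rad (57.1°) between the endpoints.
Interpolate at f = 1/2 with slerp weights a = sin((1−f)δ)/sin δ ≈ 0.569, b = sin(fδ)/sin δ ≈ 0.569.
p = a·p₁ + b·p₂ ≈ (-0.288, -0.421, 0.860); φ = arcsin(p_z) ≈ 59.35°, λ = atan2(p_y, p_x) ≈ -124.41°.

≈ 59°N, 124°W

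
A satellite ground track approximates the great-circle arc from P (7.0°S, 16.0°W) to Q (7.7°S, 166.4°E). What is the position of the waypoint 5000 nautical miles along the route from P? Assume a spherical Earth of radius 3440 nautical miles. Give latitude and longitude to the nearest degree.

The haversine formula gives a central angle δ ≈ 2.882 rad (165.1°) between the endpoints. The total great-circle distance is δ·R ≈ 2.882 × 3440 ≈ 9913 nmi, so the target fraction is f = 5000/9913 ≈ 0.504.
Interpolate at f ≈ 0.504 with slerp weights a = sin((1−f)δ)/sin δ ≈ 3.851, b = sin(fδ)/sin δ ≈ 3.864.
p = a·p₁ + b·p₂ ≈ (-0.047, -0.153, -0.987); φ = arcsin(p_z) ≈ -80.77°, λ = atan2(p_y, p_x) ≈ -107.17°.

≈ (81°S, 107°W)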